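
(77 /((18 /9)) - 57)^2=1369 /4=342.25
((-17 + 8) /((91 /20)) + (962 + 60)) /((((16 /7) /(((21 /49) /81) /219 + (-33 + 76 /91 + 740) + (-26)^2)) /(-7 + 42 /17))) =-11180683028735 /3997188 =-2797137.14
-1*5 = -5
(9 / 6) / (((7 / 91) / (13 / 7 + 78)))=21801 / 14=1557.21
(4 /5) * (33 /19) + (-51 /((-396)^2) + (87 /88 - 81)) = -390425341 /4965840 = -78.62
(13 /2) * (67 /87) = 871 /174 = 5.01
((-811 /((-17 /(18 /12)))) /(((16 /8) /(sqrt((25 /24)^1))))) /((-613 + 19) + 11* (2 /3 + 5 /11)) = -2433* sqrt(6) /94928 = -0.06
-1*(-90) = 90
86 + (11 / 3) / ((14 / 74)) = 2213 / 21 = 105.38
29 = 29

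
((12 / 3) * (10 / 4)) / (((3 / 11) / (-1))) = -110 / 3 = -36.67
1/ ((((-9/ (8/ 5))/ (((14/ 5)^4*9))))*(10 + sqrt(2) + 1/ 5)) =-15673728/ 1594375 + 307328*sqrt(2)/ 318875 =-8.47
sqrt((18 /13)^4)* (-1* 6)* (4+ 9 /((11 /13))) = -312984 /1859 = -168.36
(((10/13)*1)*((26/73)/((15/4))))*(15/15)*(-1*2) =-32/219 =-0.15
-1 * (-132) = 132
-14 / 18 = -7 / 9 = -0.78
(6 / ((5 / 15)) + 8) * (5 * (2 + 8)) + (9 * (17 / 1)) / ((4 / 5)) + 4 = 5981 / 4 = 1495.25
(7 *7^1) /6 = 49 /6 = 8.17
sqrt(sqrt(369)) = 4.38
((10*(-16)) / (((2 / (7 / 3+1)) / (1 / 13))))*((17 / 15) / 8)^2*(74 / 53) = -10693 / 18603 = -0.57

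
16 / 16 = 1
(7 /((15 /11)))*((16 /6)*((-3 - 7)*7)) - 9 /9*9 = -8705 /9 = -967.22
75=75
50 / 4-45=-65 / 2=-32.50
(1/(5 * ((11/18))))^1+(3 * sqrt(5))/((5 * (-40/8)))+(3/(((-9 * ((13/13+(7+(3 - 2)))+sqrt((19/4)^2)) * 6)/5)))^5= 15561655202/47549502495 - 3 * sqrt(5)/25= 0.06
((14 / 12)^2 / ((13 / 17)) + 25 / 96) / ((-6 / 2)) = -7639 / 11232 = -0.68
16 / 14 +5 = 43 / 7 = 6.14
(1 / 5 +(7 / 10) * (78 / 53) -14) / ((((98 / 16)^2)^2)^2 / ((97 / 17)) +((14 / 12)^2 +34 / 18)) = -611898621952 / 16635083756183185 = -0.00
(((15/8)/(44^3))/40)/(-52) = -3/283492352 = -0.00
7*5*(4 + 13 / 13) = 175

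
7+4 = 11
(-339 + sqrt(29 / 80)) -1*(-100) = -238.40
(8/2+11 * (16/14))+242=1810/7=258.57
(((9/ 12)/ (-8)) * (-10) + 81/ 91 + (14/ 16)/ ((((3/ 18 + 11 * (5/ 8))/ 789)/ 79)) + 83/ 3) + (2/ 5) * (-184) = 2186515183/ 283920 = 7701.17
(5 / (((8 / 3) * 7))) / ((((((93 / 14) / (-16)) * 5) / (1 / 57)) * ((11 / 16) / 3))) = -64 / 6479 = -0.01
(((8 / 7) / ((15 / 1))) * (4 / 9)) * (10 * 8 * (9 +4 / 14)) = 33280 / 1323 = 25.15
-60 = -60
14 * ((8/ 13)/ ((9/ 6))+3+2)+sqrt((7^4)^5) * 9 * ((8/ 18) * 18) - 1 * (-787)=793190532839/ 39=20338218790.74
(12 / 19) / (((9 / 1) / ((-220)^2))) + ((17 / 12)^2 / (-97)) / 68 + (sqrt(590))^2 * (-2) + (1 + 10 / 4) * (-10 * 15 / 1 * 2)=1238309437 / 1061568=1166.49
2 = 2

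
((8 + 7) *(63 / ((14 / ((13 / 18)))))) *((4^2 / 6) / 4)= 65 / 2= 32.50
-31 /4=-7.75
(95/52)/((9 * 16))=95/7488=0.01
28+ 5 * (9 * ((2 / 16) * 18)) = 517 / 4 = 129.25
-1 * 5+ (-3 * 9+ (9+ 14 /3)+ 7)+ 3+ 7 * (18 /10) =64 /15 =4.27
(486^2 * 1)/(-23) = -236196/23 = -10269.39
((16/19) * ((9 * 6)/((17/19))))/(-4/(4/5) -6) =-864/187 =-4.62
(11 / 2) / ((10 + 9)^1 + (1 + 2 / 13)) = 143 / 524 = 0.27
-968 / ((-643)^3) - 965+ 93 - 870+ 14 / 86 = -19911727364969 / 11431451401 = -1741.84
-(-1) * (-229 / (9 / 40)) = -9160 / 9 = -1017.78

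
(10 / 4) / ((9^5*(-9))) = -5 / 1062882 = -0.00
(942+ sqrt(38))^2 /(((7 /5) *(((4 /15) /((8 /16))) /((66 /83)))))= 1165725 *sqrt(38) /581+ 1098159975 /1162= 957428.57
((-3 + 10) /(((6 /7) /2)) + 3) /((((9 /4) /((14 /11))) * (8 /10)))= 4060 /297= 13.67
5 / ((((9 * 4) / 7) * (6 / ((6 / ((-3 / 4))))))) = -35 / 27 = -1.30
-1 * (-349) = 349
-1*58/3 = -58/3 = -19.33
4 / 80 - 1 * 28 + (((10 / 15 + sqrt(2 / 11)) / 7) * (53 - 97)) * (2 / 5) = -12443 / 420 - 8 * sqrt(22) / 35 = -30.70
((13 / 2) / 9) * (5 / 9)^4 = 0.07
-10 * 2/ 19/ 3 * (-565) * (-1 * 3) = -11300/ 19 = -594.74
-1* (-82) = 82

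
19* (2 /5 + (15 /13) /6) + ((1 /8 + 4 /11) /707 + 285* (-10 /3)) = -938.75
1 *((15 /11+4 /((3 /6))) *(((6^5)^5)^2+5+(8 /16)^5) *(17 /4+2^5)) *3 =1158881364377880119587707833550563475997987365 /1408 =823069150836562584934451600000000000000000.00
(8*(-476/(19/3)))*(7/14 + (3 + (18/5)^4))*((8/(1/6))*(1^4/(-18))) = 3264628864/11875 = 274916.11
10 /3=3.33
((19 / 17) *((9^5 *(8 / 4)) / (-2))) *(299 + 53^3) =-167365178856 / 17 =-9845010520.94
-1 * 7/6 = -7/6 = -1.17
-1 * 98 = -98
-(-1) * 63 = 63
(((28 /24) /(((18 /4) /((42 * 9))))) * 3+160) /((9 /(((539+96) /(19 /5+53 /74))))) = 106667300 /15039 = 7092.71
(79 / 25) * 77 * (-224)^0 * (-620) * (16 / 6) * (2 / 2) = -6034336 / 15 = -402289.07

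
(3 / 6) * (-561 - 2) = -563 / 2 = -281.50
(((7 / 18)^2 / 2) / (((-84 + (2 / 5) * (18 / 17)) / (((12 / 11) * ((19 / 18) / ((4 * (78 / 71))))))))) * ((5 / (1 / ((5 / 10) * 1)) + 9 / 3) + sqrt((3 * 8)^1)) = -5618585 / 4308774912 - 5618585 * sqrt(6) / 11849131008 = -0.00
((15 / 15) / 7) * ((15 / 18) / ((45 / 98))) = 7 / 27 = 0.26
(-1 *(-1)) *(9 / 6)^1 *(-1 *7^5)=-50421 / 2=-25210.50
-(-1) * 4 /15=4 /15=0.27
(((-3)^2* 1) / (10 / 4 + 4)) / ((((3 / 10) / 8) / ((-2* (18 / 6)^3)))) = -25920 / 13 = -1993.85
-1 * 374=-374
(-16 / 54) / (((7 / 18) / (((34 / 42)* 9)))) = -272 / 49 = -5.55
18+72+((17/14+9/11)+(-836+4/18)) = -1030831/1386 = -743.75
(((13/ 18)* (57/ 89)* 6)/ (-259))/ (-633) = 247/ 14591283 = 0.00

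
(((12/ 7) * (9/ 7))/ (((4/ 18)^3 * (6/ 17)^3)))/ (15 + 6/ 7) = 1193859/ 4144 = 288.09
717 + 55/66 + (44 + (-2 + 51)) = 4865/6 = 810.83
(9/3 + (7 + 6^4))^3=2227560616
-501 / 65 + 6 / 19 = -9129 / 1235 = -7.39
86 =86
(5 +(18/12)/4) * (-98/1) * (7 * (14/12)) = -4301.79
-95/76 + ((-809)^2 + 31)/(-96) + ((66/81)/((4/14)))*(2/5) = -6817.94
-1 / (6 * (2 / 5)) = -5 / 12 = -0.42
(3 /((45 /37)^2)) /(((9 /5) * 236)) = 1369 /286740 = 0.00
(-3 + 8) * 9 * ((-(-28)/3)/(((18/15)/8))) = 2800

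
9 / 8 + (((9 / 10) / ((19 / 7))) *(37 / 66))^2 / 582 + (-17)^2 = 983421130943 / 3389645600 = 290.13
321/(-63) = -107/21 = -5.10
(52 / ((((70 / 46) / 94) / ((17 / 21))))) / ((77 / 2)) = 3822416 / 56595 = 67.54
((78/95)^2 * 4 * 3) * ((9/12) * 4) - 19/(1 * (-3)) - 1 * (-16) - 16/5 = 1175107/27075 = 43.40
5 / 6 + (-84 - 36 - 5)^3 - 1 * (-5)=-11718715 / 6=-1953119.17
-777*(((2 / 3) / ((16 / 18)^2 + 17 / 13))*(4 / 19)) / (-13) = 167832 / 41971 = 4.00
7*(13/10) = 91/10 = 9.10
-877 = -877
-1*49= -49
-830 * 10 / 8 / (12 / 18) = -6225 / 4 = -1556.25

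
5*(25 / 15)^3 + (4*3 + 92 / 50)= 36.99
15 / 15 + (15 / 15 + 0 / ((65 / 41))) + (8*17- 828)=-690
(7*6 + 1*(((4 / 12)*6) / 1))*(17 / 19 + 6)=5764 / 19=303.37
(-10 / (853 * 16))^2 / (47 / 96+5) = 75 / 766899886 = 0.00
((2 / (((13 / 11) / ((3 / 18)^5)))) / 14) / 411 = 11 / 290830176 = 0.00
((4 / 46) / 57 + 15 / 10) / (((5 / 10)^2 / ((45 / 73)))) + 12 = 500922 / 31901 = 15.70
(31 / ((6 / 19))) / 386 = 589 / 2316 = 0.25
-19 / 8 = -2.38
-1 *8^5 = -32768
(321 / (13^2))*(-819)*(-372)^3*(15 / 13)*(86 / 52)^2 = 7218427192497360 / 28561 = 252737200815.71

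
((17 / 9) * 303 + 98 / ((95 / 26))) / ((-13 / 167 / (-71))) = 2024689463 / 3705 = 546474.89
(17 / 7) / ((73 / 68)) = 1156 / 511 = 2.26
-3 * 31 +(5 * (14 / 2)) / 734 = -92.95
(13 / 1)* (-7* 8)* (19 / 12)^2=-32851 / 18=-1825.06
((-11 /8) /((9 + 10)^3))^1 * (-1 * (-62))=-341 /27436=-0.01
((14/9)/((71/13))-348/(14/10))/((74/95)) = -52752835/165501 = -318.75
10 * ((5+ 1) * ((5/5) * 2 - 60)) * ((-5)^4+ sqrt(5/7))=-2175000 - 3480 * sqrt(35)/7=-2177941.14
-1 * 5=-5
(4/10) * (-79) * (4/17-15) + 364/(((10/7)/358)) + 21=91705.96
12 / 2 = 6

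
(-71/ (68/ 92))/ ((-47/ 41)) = 66953/ 799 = 83.80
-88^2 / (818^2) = -1936 / 167281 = -0.01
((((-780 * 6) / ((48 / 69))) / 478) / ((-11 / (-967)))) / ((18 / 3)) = -4336995 / 21032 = -206.21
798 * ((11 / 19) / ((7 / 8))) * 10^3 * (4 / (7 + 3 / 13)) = 13728000 / 47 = 292085.11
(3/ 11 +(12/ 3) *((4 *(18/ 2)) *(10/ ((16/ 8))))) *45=356535/ 11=32412.27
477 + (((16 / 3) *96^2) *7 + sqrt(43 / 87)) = sqrt(3741) / 87 + 344541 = 344541.70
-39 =-39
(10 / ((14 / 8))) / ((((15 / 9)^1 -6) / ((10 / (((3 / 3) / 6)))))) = -7200 / 91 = -79.12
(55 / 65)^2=121 / 169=0.72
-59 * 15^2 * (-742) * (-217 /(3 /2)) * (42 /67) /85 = -11969780760 /1139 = -10509026.13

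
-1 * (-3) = 3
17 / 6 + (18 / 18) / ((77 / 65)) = 1699 / 462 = 3.68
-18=-18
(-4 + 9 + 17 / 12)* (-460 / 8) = -8855 / 24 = -368.96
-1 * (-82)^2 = -6724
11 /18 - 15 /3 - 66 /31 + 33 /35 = -5.58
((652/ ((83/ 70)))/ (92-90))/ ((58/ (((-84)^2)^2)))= 568071221760/ 2407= 236007985.77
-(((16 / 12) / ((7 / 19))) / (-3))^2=-5776 / 3969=-1.46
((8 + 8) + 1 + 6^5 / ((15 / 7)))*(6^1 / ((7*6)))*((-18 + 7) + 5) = -109374 / 35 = -3124.97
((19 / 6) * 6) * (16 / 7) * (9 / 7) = 2736 / 49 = 55.84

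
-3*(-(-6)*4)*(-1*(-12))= -864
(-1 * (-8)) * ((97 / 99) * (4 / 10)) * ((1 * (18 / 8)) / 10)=194 / 275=0.71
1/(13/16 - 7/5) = -80/47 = -1.70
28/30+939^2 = 881721.93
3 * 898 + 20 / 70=18860 / 7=2694.29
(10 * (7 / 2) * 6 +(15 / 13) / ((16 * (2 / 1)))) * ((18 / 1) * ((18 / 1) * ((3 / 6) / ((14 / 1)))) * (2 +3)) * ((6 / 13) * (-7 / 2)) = -106160625 / 5408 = -19630.29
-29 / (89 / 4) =-116 / 89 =-1.30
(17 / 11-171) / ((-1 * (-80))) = -233 / 110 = -2.12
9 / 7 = 1.29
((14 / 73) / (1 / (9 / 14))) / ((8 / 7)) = 63 / 584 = 0.11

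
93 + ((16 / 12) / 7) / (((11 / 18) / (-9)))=6945 / 77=90.19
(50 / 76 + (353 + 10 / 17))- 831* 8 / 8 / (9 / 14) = -1818659 / 1938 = -938.42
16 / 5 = 3.20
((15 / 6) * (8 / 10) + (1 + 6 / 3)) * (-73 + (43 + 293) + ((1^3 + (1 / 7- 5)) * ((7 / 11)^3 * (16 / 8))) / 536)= 469064405 / 356708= 1314.98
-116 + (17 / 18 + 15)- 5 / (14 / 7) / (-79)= -71117 / 711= -100.02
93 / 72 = 31 / 24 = 1.29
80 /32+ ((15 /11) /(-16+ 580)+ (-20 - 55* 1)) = -149925 /2068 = -72.50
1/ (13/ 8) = 8/ 13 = 0.62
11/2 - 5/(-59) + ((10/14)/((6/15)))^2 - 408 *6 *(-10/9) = 31555537/11564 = 2728.77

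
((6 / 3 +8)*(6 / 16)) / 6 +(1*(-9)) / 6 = -7 / 8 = -0.88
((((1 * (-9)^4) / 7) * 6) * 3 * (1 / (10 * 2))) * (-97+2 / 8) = -22851963 / 280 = -81614.15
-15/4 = -3.75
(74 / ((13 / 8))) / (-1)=-592 / 13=-45.54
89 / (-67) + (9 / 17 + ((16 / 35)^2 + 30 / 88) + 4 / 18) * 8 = 9.08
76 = 76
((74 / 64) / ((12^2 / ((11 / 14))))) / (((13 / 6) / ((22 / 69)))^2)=49247 / 360464832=0.00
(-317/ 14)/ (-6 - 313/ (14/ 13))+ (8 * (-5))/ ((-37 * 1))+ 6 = 1099815/ 153661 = 7.16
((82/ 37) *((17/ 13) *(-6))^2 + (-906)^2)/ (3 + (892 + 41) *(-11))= -142598351/ 1782105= -80.02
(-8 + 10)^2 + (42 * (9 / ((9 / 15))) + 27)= 661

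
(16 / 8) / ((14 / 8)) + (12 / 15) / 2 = 54 / 35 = 1.54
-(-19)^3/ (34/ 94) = 322373/ 17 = 18963.12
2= 2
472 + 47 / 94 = 945 / 2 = 472.50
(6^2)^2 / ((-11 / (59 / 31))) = -76464 / 341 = -224.23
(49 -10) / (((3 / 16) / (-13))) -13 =-2717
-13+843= 830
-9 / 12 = -3 / 4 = -0.75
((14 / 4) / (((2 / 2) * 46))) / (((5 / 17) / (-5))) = -119 / 92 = -1.29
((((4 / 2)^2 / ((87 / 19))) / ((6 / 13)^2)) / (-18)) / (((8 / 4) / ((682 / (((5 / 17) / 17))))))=-316440839 / 70470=-4490.43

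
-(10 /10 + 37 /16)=-53 /16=-3.31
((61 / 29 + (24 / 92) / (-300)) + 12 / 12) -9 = -196679 / 33350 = -5.90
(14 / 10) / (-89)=-7 / 445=-0.02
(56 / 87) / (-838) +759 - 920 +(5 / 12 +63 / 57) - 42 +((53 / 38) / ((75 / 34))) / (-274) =-637265784159 / 3162905300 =-201.48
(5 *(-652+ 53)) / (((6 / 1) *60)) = -8.32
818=818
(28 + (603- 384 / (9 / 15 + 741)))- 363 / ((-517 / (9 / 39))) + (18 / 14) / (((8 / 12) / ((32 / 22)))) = 9208785584 / 14537523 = 633.45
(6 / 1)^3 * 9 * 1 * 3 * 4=23328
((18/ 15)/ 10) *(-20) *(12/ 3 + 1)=-12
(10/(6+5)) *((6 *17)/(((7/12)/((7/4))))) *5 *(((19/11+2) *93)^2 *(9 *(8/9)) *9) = 16016128250400/1331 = 12033154207.66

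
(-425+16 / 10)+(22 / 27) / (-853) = -48756737 / 115155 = -423.40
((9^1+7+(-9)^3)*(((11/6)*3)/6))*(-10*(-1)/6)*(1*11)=-431365/36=-11982.36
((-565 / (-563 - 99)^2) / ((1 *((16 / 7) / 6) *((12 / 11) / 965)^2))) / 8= -445642379875 / 1346285568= -331.02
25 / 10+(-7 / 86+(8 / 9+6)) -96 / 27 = 742 / 129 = 5.75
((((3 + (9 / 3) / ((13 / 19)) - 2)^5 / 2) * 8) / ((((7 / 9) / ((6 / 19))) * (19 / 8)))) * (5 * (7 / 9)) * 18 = 29042496000000 / 134036773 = 216675.58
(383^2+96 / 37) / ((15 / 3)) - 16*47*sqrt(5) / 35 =5427589 / 185 - 752*sqrt(5) / 35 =29290.28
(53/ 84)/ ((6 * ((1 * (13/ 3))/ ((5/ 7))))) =265/ 15288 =0.02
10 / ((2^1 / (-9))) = -45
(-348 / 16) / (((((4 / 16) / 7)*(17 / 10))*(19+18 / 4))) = -12180 / 799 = -15.24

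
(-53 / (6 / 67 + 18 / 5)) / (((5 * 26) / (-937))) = 3327287 / 32136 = 103.54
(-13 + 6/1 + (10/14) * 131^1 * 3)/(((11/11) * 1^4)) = 1916/7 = 273.71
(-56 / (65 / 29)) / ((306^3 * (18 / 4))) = -406 / 2095222545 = -0.00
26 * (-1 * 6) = -156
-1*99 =-99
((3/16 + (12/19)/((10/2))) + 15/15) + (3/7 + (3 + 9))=146219/10640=13.74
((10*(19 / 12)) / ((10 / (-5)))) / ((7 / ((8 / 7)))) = -190 / 147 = -1.29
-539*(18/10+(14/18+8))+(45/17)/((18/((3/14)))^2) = -3419484767/599760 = -5701.42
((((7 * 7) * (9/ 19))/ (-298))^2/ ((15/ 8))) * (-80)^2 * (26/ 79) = 4314885120/ 633150319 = 6.81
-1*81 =-81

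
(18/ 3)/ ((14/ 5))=15/ 7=2.14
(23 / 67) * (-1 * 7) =-161 / 67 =-2.40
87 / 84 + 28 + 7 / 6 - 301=-22747 / 84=-270.80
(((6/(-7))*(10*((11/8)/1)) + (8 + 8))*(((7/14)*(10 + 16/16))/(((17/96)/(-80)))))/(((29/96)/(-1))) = 119623680/3451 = 34663.48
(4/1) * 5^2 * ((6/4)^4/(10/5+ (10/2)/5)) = 675/4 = 168.75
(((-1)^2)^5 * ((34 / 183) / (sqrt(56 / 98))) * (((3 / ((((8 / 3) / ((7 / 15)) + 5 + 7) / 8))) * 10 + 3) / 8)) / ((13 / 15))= 43605 * sqrt(7) / 196664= 0.59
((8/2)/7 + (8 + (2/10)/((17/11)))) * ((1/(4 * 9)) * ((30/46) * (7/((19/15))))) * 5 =129425/29716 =4.36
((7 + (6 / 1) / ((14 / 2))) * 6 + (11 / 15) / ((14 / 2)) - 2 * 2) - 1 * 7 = 3806 / 105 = 36.25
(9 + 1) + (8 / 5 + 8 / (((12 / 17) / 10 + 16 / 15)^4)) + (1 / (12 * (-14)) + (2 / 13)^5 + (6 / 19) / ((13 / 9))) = 69554736139456873 / 4191231409954680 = 16.60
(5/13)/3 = 5/39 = 0.13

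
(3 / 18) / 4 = 0.04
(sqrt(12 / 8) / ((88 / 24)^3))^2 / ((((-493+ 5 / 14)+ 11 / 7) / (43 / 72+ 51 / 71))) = -457569 / 276717828200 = -0.00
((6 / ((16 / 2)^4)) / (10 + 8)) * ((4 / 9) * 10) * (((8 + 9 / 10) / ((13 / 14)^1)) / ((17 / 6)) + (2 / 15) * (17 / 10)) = 59827 / 45826560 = 0.00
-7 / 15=-0.47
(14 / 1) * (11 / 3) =51.33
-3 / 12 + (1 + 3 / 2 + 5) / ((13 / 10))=287 / 52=5.52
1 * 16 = 16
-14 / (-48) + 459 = 459.29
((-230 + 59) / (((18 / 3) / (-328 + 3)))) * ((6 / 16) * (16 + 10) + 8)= 1315275 / 8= 164409.38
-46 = -46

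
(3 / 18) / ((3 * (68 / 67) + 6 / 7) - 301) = -469 / 836034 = -0.00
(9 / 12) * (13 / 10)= 39 / 40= 0.98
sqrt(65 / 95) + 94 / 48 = sqrt(247) / 19 + 47 / 24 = 2.79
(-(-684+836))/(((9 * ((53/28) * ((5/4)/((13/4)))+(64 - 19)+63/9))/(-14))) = 774592/172737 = 4.48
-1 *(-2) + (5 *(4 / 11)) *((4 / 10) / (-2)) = 18 / 11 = 1.64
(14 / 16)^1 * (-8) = -7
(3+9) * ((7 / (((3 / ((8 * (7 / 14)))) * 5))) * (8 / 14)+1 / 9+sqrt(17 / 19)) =12 * sqrt(323) / 19+212 / 15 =25.48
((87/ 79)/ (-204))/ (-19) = 29/ 102068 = 0.00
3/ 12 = 1/ 4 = 0.25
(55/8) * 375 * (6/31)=61875/124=498.99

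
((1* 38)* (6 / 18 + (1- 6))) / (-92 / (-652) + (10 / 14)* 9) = -151753 / 5622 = -26.99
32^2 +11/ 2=2059/ 2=1029.50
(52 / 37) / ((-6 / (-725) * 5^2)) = 754 / 111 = 6.79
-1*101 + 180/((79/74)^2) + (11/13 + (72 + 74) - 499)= -23951891/81133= -295.22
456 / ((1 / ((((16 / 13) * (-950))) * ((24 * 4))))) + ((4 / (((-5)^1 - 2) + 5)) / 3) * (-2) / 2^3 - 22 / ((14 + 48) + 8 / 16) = -499046401807 / 9750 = -51184246.34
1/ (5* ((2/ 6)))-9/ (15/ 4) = -9/ 5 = -1.80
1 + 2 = 3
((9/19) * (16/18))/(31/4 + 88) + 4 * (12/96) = 7341/14554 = 0.50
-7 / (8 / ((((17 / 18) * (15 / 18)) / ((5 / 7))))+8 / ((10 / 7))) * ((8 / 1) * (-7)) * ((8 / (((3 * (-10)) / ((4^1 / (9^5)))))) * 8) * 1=-0.00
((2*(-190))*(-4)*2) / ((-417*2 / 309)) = -156560 / 139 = -1126.33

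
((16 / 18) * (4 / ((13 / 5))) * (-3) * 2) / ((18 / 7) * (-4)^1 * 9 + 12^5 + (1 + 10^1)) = -2240 / 67908867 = -0.00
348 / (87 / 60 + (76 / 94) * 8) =109040 / 2481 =43.95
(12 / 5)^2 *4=23.04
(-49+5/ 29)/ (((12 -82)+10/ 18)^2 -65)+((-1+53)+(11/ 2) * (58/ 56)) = 2256338979/ 39114040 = 57.69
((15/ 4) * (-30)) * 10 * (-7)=7875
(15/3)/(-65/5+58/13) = -0.59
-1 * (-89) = 89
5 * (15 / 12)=25 / 4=6.25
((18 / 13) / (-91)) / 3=-6 / 1183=-0.01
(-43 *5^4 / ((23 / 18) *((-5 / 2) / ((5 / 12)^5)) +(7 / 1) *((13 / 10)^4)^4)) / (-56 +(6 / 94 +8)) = 293750000000000000000 / 110779499893672773777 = 2.65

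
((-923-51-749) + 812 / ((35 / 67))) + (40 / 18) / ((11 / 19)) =-81557 / 495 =-164.76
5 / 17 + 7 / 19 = 214 / 323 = 0.66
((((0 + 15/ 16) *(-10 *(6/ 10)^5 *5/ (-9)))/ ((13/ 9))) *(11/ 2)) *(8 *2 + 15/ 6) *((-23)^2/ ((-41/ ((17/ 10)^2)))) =-45360251343/ 42640000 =-1063.80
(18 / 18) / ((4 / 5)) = 5 / 4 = 1.25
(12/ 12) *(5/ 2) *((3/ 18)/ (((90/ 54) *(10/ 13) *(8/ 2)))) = 13/ 160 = 0.08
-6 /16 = -3 /8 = -0.38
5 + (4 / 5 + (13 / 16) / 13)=469 / 80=5.86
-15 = -15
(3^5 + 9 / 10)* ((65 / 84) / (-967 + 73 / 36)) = -95121 / 486346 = -0.20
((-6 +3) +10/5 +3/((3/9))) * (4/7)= 32/7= 4.57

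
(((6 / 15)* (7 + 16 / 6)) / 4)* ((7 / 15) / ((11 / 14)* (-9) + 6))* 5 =-1421 / 675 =-2.11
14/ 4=3.50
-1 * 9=-9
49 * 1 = 49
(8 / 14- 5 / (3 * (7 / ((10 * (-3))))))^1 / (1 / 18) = 972 / 7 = 138.86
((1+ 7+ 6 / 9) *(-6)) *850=-44200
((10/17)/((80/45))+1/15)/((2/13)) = 10543/4080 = 2.58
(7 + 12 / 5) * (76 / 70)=1786 / 175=10.21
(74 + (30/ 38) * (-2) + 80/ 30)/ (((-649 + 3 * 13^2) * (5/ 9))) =-1284/ 1349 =-0.95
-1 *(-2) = 2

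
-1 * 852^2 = -725904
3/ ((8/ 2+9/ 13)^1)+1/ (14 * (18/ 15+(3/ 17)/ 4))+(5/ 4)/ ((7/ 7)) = 1406501/ 722484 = 1.95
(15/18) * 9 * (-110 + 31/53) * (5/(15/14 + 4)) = -809.06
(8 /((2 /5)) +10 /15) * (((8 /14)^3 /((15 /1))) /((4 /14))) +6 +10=37264 /2205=16.90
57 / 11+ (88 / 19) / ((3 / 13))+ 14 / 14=16460 / 627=26.25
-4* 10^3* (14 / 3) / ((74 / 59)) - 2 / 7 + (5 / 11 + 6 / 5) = -635961503 / 42735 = -14881.51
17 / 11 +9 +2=138 / 11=12.55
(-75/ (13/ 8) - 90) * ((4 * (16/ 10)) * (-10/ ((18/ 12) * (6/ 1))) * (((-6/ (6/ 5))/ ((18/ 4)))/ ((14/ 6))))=-461.05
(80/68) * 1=20/17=1.18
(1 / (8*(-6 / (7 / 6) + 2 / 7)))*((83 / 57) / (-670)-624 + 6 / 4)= 83206753 / 5193840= 16.02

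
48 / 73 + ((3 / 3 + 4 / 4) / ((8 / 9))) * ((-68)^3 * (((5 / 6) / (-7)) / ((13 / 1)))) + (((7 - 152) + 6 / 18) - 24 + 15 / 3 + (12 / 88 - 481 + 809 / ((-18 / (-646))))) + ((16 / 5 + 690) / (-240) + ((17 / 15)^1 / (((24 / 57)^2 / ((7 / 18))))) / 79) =17390043941708651 / 498767068800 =34866.06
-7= -7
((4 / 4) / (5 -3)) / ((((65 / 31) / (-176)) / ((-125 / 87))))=68200 / 1131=60.30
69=69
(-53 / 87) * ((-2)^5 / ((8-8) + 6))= 848 / 261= 3.25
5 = 5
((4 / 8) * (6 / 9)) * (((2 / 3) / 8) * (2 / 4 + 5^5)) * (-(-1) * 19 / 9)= 118769 / 648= 183.29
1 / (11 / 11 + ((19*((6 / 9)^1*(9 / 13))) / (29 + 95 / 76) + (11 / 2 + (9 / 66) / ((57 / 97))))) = 29887 / 209865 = 0.14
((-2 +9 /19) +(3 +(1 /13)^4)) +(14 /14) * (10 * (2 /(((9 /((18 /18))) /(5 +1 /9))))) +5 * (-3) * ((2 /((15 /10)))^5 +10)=-200.38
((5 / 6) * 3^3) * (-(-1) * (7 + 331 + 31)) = 16605 / 2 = 8302.50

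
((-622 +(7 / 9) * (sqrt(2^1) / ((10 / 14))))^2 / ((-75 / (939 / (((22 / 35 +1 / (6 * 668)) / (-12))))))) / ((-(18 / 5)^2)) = -2293281114456752 / 321529095 +178428940256 * sqrt(2) / 7145091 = -7097105.68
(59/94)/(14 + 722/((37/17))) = 2183/1202448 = 0.00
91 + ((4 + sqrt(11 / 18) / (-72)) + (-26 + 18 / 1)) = 86.99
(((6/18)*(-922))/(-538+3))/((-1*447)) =-922/717435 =-0.00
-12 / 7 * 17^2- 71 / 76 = -264065 / 532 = -496.36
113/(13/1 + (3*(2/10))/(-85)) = 48025/5522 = 8.70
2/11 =0.18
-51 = -51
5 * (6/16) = 15/8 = 1.88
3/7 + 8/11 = 89/77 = 1.16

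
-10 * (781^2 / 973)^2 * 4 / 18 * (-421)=3132681389206820 / 8520561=367661400.37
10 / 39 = 0.26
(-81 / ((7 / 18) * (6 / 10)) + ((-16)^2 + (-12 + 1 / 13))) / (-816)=9379 / 74256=0.13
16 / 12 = 4 / 3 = 1.33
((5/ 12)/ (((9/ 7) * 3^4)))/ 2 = 35/ 17496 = 0.00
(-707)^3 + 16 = -353393227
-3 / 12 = -1 / 4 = -0.25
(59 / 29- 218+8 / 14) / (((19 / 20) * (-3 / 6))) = 1749000 / 3857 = 453.46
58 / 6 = 29 / 3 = 9.67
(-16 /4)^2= 16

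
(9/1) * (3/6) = 9/2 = 4.50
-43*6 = -258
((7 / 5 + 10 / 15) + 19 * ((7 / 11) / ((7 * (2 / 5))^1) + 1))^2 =70174129 / 108900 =644.39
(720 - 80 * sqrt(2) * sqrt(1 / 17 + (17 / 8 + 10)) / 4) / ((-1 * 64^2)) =-45 / 256 + 5 * sqrt(28169) / 34816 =-0.15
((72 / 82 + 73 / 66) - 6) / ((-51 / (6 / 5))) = 10867 / 115005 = 0.09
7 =7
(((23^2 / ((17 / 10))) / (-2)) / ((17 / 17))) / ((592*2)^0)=-2645 / 17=-155.59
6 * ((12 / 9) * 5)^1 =40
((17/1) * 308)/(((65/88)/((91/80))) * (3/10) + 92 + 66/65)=26206180/466517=56.17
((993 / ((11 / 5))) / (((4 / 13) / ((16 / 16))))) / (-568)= -64545 / 24992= -2.58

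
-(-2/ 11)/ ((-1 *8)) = -1/ 44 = -0.02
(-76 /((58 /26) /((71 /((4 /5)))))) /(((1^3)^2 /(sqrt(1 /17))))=-87685 * sqrt(17) /493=-733.34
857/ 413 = 2.08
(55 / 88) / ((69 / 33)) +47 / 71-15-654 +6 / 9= -667.37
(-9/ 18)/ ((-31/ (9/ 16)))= 9/ 992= 0.01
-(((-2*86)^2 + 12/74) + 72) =-1097278/37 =-29656.16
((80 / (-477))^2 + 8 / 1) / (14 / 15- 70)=-2283290 / 19643337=-0.12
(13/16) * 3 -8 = -89/16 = -5.56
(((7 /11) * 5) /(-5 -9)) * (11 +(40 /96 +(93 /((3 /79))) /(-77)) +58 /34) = 4.25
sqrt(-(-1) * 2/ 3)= sqrt(6)/ 3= 0.82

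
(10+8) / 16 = 9 / 8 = 1.12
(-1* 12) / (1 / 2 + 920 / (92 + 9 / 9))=-2232 / 1933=-1.15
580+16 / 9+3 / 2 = 10499 / 18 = 583.28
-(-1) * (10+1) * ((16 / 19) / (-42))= -88 / 399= -0.22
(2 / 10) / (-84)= -1 / 420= -0.00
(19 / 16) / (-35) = -19 / 560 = -0.03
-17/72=-0.24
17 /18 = 0.94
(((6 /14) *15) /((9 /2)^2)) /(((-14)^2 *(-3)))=-0.00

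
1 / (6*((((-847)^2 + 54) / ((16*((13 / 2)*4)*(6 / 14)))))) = 208 / 5022241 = 0.00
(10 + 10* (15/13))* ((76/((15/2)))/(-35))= -6.24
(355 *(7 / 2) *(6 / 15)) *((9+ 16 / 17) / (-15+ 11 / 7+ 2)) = -587951 / 1360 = -432.32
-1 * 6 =-6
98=98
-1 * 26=-26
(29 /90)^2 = 841 /8100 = 0.10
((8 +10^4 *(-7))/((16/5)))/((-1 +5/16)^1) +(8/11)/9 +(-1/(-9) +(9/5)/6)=31496887/990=31815.04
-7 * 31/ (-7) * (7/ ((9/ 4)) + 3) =189.44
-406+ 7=-399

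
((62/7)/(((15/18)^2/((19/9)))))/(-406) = -2356/35525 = -0.07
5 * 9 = 45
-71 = -71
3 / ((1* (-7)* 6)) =-1 / 14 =-0.07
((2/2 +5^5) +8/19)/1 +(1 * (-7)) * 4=58870/19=3098.42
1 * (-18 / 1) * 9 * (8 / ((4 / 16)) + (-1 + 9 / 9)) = -5184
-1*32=-32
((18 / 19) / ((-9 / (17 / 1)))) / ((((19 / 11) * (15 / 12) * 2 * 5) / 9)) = -6732 / 9025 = -0.75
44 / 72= 11 / 18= 0.61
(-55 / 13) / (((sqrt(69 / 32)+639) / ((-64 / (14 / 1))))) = 11996160 / 396341491 - 7040*sqrt(138) / 1189024473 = 0.03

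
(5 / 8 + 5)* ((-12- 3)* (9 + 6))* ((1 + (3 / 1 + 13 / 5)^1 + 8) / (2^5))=-577.44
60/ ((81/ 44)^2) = 38720/ 2187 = 17.70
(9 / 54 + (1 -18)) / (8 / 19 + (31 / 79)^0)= -1919 / 162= -11.85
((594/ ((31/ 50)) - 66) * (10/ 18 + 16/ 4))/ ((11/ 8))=274864/ 93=2955.53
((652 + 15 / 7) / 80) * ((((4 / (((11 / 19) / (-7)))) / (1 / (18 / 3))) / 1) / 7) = -261003 / 770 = -338.96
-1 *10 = -10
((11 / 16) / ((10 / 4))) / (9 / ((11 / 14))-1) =121 / 4600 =0.03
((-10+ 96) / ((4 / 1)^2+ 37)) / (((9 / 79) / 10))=67940 / 477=142.43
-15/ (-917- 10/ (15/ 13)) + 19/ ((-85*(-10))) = 91013/ 2360450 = 0.04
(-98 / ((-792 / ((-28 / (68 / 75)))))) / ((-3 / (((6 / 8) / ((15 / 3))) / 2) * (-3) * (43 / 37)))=-63455 / 2315808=-0.03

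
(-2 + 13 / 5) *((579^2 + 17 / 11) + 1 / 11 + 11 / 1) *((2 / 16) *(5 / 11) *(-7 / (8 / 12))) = -116165385 / 968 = -120005.56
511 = 511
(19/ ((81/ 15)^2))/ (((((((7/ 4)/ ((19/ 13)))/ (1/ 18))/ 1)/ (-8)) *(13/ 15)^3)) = -18050000/ 48582261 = -0.37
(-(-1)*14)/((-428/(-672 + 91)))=4067/214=19.00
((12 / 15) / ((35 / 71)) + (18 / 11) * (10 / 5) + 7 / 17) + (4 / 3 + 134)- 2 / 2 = 13709224 / 98175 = 139.64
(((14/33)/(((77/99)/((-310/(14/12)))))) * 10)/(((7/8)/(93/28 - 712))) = 4428957600/3773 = 1173855.71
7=7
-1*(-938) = 938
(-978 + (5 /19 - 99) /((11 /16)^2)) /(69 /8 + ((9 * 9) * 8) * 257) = -21829424 /3063088743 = -0.01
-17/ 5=-3.40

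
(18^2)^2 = 104976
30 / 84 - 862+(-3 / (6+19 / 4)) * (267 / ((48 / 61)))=-1151427 / 1204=-956.33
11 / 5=2.20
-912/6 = -152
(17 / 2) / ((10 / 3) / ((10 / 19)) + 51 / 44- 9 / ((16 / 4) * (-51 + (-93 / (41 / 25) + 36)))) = 1099560 / 973279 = 1.13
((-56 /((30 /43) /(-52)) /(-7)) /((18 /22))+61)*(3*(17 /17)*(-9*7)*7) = 883460.20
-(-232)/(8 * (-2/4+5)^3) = 232/729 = 0.32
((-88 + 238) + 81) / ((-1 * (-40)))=231 / 40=5.78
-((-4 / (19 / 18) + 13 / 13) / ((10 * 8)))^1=53 / 1520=0.03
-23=-23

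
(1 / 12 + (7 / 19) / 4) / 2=5 / 57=0.09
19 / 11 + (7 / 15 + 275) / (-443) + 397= 29099518 / 73095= 398.11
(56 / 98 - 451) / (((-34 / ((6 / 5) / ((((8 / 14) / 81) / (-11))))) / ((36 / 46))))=-75851721 / 3910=-19399.42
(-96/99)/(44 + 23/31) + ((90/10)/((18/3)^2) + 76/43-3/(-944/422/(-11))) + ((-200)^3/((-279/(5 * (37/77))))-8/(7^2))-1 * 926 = 287664982651090399/4233308160312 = 67952.76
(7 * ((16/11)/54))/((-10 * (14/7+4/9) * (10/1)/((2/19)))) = -0.00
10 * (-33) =-330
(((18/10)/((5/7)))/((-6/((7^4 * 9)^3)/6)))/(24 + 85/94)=-59754746944350738/58525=-1021012335657.42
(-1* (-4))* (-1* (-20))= 80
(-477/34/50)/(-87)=0.00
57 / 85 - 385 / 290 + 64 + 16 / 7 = 2264847 / 34510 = 65.63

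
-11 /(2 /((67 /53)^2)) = -49379 /5618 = -8.79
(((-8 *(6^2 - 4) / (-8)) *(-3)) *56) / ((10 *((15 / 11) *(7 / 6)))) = -8448 / 25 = -337.92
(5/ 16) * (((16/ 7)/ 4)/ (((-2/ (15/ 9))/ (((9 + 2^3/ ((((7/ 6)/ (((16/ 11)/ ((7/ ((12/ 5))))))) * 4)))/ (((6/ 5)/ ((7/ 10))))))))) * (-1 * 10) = 73775/ 8624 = 8.55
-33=-33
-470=-470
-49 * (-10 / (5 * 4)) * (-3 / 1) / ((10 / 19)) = -2793 / 20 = -139.65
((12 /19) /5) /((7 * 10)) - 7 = -23269 /3325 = -7.00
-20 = -20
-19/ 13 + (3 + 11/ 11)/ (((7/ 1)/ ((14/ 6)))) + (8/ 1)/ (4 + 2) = 47/ 39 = 1.21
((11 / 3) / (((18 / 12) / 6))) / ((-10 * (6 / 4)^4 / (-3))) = 352 / 405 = 0.87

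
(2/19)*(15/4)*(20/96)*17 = 425/304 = 1.40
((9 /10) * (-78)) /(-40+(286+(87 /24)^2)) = -22464 /82925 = -0.27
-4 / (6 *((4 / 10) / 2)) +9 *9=233 / 3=77.67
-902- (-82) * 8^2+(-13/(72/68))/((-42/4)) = 821615/189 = 4347.17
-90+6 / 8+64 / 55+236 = 32541 / 220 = 147.91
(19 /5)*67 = 1273 /5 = 254.60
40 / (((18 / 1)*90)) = 2 / 81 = 0.02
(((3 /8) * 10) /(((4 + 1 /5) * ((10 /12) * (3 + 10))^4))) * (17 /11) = 5508 /54979925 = 0.00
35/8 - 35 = -30.62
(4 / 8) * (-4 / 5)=-2 / 5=-0.40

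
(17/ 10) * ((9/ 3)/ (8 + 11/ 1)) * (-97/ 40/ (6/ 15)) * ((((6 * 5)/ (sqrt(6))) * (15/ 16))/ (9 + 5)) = -74205 * sqrt(6)/ 136192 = -1.33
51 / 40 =1.28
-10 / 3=-3.33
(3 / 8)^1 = 3 / 8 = 0.38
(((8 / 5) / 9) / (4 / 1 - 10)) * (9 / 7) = -4 / 105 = -0.04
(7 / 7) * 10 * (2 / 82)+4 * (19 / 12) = 809 / 123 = 6.58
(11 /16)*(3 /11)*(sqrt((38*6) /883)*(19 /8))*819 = 46683*sqrt(50331) /56512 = 185.33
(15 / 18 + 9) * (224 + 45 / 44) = 584159 / 264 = 2212.72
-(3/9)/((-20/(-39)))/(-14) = 13/280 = 0.05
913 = 913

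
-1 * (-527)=527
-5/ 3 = -1.67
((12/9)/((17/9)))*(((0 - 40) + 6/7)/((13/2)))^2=3603648/140777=25.60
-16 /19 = -0.84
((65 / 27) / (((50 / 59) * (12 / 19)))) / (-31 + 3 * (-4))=-14573 / 139320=-0.10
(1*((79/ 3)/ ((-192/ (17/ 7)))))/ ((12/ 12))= -1343/ 4032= -0.33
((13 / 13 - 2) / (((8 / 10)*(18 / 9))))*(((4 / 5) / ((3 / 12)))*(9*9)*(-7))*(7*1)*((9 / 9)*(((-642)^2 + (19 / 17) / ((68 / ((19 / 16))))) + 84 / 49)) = 30257343709929 / 9248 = 3271771594.93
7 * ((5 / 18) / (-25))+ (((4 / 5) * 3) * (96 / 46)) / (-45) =-1957 / 10350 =-0.19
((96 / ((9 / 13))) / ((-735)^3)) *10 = -0.00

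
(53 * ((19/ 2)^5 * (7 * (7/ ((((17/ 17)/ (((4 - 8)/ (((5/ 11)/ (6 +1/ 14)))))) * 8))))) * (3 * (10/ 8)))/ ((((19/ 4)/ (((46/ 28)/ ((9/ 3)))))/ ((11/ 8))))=-1633888460215/ 2048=-797797099.71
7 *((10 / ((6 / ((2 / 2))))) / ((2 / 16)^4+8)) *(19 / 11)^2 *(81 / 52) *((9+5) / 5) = 108681216 / 5727293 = 18.98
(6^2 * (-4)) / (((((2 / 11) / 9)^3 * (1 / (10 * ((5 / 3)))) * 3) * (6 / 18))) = -291089700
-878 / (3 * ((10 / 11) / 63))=-101409 / 5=-20281.80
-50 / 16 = -25 / 8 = -3.12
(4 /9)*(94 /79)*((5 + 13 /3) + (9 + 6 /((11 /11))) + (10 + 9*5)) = 89488 /2133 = 41.95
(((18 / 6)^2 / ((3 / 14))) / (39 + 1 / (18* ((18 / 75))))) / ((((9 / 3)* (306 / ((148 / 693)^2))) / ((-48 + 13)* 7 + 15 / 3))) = -7009280 / 549077067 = -0.01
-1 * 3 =-3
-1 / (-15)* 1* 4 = 4 / 15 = 0.27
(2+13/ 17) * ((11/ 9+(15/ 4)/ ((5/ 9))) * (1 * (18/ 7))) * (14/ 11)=72.13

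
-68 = -68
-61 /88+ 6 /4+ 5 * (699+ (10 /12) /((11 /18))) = 28021 /8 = 3502.62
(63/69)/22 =21/506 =0.04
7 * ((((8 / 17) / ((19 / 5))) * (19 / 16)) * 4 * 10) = 700 / 17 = 41.18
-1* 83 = -83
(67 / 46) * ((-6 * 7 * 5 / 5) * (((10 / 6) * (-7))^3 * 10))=201083750 / 207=971419.08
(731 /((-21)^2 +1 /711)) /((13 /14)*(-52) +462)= 0.00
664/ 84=166/ 21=7.90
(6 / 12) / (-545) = -1 / 1090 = -0.00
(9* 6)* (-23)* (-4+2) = 2484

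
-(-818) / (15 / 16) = 13088 / 15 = 872.53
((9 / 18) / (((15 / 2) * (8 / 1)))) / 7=1 / 840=0.00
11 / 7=1.57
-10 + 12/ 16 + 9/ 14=-241/ 28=-8.61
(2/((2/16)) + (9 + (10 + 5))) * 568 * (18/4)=102240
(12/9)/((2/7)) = 14/3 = 4.67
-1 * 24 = -24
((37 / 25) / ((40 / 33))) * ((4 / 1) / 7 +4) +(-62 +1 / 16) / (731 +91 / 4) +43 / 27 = 7.09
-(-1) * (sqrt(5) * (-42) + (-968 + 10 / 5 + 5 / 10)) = -1931 / 2 - 42 * sqrt(5) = -1059.41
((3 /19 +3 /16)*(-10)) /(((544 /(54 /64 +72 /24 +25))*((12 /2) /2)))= -161525 /2646016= -0.06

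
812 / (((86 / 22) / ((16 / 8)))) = 17864 / 43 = 415.44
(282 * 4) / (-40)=-141 / 5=-28.20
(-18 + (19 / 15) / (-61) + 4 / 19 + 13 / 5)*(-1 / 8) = 26443 / 13908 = 1.90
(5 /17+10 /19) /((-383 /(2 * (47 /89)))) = -24910 /11010101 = -0.00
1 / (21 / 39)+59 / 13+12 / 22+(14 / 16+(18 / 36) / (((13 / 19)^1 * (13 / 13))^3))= 12690451 / 1353352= 9.38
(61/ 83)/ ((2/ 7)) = 427/ 166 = 2.57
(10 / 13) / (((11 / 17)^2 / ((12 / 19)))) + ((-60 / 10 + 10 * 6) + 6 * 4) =79.16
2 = 2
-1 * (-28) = 28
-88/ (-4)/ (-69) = -22/ 69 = -0.32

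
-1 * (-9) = 9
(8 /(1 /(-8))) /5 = -64 /5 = -12.80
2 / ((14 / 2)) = 0.29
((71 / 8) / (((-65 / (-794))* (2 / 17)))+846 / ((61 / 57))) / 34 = 54305359 / 1078480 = 50.35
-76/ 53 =-1.43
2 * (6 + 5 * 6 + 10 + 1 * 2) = 96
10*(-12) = -120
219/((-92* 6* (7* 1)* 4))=-73/5152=-0.01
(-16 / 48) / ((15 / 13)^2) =-0.25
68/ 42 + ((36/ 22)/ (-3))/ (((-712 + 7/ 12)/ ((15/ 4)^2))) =6428201/ 3944094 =1.63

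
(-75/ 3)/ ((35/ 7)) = -5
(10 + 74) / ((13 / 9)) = 756 / 13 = 58.15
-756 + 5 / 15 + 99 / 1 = -656.67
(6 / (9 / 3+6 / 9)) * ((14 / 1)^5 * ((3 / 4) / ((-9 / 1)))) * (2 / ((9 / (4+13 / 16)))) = -78432.67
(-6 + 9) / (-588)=-1 / 196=-0.01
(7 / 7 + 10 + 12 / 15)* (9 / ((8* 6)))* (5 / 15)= 59 / 80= 0.74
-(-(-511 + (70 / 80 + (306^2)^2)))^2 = -76872563042312475199.52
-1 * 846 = -846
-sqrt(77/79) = -sqrt(6083)/79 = -0.99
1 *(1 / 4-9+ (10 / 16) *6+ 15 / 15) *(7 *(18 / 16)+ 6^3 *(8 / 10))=-7227 / 10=-722.70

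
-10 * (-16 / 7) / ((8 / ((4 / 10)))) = 8 / 7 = 1.14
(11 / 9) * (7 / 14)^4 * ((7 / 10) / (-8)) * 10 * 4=-0.27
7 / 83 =0.08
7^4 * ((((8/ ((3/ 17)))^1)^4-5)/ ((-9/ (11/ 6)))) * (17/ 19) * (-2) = 3696464178.71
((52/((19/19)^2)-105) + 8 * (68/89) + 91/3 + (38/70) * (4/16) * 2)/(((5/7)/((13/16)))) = -3956251/213600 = -18.52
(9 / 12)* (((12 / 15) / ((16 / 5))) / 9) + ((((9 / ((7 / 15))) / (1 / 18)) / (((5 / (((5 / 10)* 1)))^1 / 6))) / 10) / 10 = 17671 / 8400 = 2.10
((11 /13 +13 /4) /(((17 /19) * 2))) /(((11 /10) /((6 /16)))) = 0.78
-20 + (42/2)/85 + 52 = 2741/85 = 32.25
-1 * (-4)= 4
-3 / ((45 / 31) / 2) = -4.13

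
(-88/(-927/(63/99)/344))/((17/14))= 269696/15759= 17.11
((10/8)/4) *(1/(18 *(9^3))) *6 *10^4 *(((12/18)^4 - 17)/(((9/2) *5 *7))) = -1701250/11160261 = -0.15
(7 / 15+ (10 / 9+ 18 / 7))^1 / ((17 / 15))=1307 / 357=3.66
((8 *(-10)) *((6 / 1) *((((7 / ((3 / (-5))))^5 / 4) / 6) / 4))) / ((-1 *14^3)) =-765625 / 1944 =-393.84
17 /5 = 3.40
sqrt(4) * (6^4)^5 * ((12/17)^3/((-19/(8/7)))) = -101085468550861160448/653429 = -154700003444691.25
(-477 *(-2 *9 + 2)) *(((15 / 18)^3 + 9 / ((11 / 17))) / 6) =1824419 / 99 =18428.47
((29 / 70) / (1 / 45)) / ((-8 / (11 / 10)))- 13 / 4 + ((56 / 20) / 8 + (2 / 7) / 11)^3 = -21037940911 / 3652264000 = -5.76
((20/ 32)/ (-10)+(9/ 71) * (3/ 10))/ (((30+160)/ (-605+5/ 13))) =54627/ 701480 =0.08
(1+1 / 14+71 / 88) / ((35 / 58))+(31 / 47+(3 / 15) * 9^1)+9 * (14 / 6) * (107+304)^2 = 1797298614219 / 506660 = 3547346.57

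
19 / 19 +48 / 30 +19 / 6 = 173 / 30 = 5.77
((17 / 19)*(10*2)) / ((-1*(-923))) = 340 / 17537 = 0.02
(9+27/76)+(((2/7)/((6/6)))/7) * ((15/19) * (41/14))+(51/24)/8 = 4052117/417088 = 9.72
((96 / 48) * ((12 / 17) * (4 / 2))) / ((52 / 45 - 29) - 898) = -2160 / 708271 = -0.00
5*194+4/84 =20371/21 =970.05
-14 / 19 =-0.74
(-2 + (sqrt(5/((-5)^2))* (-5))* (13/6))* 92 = -598* sqrt(5)/3- 184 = -629.72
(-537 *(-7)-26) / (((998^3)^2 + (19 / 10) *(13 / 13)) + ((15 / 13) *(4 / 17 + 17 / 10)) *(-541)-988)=4124965 / 1091806123464985486162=0.00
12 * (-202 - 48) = -3000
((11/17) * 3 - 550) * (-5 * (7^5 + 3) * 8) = 6264750800/17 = 368514752.94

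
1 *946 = 946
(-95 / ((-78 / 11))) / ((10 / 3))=209 / 52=4.02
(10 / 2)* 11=55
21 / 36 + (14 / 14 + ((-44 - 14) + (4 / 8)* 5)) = -647 / 12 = -53.92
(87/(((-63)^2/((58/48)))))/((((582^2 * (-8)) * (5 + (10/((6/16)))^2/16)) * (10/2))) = -841/21271325241600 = -0.00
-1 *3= -3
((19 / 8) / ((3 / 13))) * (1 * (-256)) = -7904 / 3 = -2634.67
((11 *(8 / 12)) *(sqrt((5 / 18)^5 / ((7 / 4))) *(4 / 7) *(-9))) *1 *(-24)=4400 *sqrt(70) / 1323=27.83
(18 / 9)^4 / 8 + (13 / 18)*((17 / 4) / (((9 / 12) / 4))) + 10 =766 / 27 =28.37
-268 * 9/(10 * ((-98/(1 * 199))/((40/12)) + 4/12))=-359991/277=-1299.61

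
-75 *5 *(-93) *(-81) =-2824875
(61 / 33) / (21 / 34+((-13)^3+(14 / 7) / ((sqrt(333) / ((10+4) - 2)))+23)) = -5670554510 / 6667232680053 - 564128 * sqrt(37) / 6667232680053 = -0.00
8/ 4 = 2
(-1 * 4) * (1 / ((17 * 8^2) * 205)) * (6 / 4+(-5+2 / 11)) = 73 / 1226720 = 0.00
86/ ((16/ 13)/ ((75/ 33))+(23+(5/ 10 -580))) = -55900/ 361373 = -0.15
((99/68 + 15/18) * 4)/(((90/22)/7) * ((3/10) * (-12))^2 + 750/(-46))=-4135285/3942657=-1.05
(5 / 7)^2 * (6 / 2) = 75 / 49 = 1.53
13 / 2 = 6.50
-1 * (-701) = 701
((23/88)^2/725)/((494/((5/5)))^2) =529/1370115718400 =0.00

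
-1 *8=-8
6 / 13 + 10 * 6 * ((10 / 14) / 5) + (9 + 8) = 2369 / 91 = 26.03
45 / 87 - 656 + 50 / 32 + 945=291.08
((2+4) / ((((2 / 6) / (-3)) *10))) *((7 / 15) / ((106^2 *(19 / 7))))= -441 / 5337100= -0.00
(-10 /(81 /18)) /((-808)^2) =-5 /1468944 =-0.00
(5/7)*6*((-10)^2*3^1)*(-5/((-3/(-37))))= -555000/7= -79285.71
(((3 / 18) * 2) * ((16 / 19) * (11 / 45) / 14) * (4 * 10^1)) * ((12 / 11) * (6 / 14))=256 / 2793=0.09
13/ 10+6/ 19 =307/ 190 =1.62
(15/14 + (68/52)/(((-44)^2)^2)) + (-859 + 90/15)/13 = -64.54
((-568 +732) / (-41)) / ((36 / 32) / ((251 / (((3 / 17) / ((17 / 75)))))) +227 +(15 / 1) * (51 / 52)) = -30176224 / 1823511707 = -0.02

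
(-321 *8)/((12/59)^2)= -372467/6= -62077.83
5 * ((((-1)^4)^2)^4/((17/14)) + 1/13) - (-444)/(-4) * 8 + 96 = -174037/221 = -787.50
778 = 778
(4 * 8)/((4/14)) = 112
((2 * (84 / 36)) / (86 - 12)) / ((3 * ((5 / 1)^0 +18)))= 0.00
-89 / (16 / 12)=-267 / 4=-66.75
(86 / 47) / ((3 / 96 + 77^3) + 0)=2752 / 686625679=0.00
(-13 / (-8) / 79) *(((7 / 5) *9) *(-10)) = -819 / 316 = -2.59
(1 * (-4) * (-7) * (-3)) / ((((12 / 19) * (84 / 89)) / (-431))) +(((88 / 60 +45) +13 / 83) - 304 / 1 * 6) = 97869793 / 1660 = 58957.71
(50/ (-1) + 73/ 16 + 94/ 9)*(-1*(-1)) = -5039/ 144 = -34.99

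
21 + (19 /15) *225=306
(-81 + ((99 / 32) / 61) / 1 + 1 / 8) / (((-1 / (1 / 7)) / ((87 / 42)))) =23.92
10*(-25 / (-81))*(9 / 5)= 50 / 9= 5.56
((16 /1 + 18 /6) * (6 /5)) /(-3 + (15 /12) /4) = -1824 /215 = -8.48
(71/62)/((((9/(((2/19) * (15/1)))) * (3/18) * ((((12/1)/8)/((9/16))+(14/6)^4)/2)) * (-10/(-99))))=0.74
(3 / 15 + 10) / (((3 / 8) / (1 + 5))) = 816 / 5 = 163.20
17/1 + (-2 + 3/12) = 61/4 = 15.25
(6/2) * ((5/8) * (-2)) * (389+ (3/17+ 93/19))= -1909275/1292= -1477.77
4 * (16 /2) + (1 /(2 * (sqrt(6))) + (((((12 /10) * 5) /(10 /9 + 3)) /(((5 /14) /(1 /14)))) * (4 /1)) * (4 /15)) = sqrt(6) /12 + 29888 /925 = 32.52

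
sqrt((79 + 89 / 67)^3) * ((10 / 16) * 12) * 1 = 121095 * sqrt(40066) / 4489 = 5399.64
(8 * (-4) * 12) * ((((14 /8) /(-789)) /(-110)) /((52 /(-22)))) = 56 /17095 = 0.00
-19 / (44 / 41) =-779 / 44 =-17.70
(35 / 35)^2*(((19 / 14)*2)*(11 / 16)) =1.87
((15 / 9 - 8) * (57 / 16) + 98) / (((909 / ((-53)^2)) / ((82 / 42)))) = 139008983 / 305424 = 455.13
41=41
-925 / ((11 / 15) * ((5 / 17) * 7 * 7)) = -47175 / 539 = -87.52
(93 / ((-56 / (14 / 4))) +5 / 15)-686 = -33191 / 48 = -691.48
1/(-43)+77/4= 3307/172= 19.23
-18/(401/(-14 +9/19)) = 4626/7619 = 0.61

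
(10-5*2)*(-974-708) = 0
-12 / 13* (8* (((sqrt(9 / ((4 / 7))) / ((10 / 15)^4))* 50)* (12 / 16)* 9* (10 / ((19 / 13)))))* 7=-17222625* sqrt(7) / 19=-2398251.72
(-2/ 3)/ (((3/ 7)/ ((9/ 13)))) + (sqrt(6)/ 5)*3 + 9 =3*sqrt(6)/ 5 + 103/ 13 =9.39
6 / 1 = 6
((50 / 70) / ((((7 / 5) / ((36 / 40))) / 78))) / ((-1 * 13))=-135 / 49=-2.76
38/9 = 4.22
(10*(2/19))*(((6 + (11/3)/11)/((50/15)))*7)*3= 42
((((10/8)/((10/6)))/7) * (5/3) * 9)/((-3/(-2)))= 1.07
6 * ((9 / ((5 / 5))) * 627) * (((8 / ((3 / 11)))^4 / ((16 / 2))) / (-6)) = -1566704128 / 3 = -522234709.33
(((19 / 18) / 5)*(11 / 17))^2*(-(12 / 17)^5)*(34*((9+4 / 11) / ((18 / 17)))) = -104707328 / 106489275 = -0.98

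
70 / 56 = 5 / 4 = 1.25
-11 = -11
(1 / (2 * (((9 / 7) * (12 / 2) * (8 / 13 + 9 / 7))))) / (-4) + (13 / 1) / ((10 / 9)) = 4368871 / 373680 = 11.69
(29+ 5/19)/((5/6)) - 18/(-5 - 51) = 94263/2660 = 35.44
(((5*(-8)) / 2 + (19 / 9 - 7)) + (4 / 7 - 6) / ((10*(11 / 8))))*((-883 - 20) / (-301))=-87608 / 1155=-75.85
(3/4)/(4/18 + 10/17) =459/496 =0.93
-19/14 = -1.36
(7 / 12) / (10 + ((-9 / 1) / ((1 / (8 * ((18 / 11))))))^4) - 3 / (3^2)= -3761480037659 / 11284440215464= -0.33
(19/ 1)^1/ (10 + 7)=19/ 17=1.12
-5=-5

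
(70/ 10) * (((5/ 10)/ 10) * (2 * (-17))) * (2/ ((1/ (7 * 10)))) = -1666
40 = 40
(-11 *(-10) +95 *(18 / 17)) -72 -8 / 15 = 35204 / 255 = 138.05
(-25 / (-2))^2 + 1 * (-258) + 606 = 2017 / 4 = 504.25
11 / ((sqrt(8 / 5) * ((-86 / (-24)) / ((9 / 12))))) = 1.82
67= 67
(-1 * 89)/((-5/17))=1513/5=302.60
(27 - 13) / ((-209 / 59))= -826 / 209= -3.95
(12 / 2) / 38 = 3 / 19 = 0.16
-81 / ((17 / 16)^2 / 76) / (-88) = 196992 / 3179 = 61.97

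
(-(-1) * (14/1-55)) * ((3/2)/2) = -30.75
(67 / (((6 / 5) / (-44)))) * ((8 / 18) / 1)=-29480 / 27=-1091.85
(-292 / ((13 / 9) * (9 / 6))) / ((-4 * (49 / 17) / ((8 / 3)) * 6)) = 5.20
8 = 8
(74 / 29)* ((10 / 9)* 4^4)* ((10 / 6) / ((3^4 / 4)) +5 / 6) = 42150400 / 63423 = 664.59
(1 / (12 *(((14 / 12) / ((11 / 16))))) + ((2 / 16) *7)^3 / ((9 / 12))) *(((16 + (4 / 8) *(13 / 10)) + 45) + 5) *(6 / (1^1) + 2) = 3376489 / 6720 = 502.45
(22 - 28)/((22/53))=-159/11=-14.45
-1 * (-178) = 178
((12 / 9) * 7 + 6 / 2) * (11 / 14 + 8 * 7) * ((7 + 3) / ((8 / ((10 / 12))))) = 729.54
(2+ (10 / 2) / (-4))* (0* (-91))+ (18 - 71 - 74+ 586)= 459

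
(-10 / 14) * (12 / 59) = -60 / 413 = -0.15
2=2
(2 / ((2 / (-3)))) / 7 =-3 / 7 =-0.43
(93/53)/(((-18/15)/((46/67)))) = -3565/3551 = -1.00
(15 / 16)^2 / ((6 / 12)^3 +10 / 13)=975 / 992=0.98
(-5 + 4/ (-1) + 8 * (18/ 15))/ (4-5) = -3/ 5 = -0.60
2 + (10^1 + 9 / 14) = 177 / 14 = 12.64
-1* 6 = -6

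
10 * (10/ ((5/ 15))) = 300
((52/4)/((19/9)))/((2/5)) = 585/38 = 15.39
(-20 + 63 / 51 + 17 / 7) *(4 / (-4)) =1944 / 119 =16.34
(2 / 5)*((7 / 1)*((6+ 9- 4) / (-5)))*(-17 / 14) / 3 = 2.49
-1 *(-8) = 8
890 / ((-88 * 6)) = -445 / 264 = -1.69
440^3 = 85184000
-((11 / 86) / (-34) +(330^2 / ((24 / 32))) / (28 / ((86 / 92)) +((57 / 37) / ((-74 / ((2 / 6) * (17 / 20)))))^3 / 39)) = -116914137089657310059728291 / 24118381287821962261556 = -4847.51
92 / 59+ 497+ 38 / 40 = 499.51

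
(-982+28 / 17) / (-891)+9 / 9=31813 / 15147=2.10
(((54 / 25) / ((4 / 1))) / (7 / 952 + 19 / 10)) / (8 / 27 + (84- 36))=12393 / 2114110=0.01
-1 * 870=-870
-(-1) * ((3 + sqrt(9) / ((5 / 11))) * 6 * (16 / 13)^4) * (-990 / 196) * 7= -934281216 / 199927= -4673.11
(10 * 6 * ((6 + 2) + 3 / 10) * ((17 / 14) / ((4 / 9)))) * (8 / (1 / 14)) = 152388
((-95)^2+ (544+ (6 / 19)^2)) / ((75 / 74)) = 51125786 / 5415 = 9441.51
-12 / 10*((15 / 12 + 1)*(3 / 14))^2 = -2187 / 7840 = -0.28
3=3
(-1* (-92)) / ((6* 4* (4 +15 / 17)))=391 / 498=0.79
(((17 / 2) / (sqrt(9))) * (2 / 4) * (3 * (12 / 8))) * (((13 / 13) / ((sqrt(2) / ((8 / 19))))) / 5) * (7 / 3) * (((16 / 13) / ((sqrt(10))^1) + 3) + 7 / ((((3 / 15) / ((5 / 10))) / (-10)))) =-10234 * sqrt(2) / 95 + 952 * sqrt(5) / 6175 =-152.00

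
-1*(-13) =13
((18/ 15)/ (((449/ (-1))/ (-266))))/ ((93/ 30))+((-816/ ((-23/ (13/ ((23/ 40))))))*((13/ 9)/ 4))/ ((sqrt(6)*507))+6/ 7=1360*sqrt(6)/ 14283+105858/ 97433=1.32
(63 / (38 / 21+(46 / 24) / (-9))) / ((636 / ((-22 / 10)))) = -43659 / 319855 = -0.14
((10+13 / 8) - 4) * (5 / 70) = 61 / 112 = 0.54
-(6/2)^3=-27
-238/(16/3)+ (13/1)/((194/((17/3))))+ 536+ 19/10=5746141/11640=493.65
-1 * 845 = -845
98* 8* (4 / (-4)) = -784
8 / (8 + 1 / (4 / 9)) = 32 / 41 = 0.78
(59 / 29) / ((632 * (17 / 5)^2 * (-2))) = -1475 / 10593584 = -0.00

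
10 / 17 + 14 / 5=3.39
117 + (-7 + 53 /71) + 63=12336 /71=173.75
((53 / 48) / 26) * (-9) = -159 / 416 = -0.38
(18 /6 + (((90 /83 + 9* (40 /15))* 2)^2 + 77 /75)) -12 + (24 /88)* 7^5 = 40310543533 /5683425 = 7092.65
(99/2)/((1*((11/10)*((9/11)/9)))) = 495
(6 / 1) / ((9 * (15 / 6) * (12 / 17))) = 17 / 45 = 0.38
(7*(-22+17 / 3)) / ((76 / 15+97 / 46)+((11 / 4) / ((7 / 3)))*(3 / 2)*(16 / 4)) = -276115 / 34406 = -8.03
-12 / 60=-1 / 5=-0.20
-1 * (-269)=269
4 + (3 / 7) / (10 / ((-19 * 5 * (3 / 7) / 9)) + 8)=3137 / 770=4.07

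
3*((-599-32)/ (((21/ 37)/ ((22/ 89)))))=-513634/ 623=-824.45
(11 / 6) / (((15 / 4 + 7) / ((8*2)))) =352 / 129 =2.73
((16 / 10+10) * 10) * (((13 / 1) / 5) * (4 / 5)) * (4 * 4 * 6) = 579072 / 25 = 23162.88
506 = 506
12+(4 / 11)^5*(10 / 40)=1932868 / 161051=12.00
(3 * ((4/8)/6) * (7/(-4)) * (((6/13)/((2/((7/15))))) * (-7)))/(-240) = -343/249600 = -0.00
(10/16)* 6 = 15/4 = 3.75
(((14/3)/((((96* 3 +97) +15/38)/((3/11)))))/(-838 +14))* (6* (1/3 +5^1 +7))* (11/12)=-4921/18101220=-0.00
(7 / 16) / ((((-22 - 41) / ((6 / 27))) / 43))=-43 / 648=-0.07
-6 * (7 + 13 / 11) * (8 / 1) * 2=-8640 / 11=-785.45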